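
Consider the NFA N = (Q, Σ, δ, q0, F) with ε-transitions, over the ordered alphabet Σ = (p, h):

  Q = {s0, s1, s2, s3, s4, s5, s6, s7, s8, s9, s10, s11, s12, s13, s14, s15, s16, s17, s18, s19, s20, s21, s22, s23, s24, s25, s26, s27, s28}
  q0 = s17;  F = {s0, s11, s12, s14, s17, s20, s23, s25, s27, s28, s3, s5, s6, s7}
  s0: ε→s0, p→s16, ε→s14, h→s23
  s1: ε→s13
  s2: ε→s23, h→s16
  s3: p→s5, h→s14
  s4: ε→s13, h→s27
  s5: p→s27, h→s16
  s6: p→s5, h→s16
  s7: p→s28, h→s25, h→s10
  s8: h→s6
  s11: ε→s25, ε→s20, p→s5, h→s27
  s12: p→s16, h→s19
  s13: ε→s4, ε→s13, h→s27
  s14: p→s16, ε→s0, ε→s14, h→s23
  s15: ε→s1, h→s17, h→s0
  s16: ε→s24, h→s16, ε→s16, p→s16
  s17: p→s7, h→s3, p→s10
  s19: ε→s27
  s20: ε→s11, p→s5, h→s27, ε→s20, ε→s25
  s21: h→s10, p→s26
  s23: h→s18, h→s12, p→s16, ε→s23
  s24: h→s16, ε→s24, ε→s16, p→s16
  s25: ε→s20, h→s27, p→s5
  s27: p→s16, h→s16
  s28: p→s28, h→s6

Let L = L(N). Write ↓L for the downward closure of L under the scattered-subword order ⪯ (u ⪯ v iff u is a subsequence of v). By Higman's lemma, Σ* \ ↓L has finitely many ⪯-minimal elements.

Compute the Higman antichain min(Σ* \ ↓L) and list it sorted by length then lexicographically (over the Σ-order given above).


|Q|=29, |F|=14, |δ|=65 (22 ε).
min D↑ (12 st, q0=0, F={9}): 0:p→1,h→2 1:p→3,h→4 2:p→5,h→6 3:p→3,h→7 4:p→5,h→8 5:p→8,h→9 6:p→9,h→10 7:p→5,h→9 8:p→9,h→9 9:p→9,h→9 10:p→9,h→11 11:p→9,h→8 (ε-aug+det+¬).
'hph': |S_i|=[19, 16, 4, 2] end={s16,s24} rej; 3/3 single-dels accept.
'hhp': |S_i|=[19, 16, 9, 2] end={s16,s24} ∉↓L; 3/3 del acc.
'pphh': N↓-sim [19, 11, 6, 5, 2] end={s16,s24} rej; 4/4 single-dels accept.
'phhh': run [19, 11, 9, 3, 2] end={s16,s24} rej; 4/4 del acc.
'hppp': N↓-sim [19, 16, 4, 3, 2] end={s16,s24} rej; 4/4 del acc.
'hhhhhh': N↓-sim [19, 16, 9, 7, 6, 4, 2] end={s16,s24} rej; 6/6 single-dels accept.
6 obstructions.

Antichain: [hph, hhp, pphh, phhh, hppp, hhhhhh].


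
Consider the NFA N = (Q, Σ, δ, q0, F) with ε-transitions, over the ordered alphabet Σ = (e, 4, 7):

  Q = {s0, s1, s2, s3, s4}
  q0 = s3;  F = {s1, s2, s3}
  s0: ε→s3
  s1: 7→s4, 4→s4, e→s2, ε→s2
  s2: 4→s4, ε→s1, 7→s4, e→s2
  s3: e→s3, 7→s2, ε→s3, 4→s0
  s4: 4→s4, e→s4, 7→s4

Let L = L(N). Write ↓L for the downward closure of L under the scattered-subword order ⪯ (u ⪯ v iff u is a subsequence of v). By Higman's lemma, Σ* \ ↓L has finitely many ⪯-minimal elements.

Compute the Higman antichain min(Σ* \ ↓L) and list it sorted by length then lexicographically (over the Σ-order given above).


Antichain: [74, 77].

|Q|=5, |F|=3, |δ|=16 (4 ε).
min D↑ (3 st, q0=0, F={2}): 0:e→0,4→0,7→1 1:e→1,4→2,7→2 2:e→2,4→2,7→2.
'74': run [5, 3, 1] end={s4} rej; 2/2 deletions ∈↓L.
'77': N↓-sim [5, 3, 1] end={s4} rej; 2/2 del acc.
2 words, ⪯-incomp.


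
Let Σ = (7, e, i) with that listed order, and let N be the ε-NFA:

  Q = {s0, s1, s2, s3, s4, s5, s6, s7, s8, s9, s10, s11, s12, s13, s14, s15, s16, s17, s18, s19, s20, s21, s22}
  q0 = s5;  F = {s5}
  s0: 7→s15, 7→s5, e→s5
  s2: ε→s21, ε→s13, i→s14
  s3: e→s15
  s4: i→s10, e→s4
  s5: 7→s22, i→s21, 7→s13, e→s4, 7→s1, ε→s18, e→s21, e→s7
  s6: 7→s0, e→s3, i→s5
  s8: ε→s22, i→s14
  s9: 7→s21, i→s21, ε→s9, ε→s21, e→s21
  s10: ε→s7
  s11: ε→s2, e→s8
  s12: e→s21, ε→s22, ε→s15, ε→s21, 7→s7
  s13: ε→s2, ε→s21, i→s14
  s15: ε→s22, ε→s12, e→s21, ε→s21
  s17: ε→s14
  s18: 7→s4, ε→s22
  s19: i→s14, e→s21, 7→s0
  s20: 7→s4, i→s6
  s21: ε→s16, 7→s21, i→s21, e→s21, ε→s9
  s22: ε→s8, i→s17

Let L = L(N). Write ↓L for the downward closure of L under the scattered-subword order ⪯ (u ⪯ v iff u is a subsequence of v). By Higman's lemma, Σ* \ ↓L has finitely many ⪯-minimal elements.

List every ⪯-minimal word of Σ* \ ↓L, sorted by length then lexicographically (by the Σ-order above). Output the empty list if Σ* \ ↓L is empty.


|Q|=23, |F|=1, |δ|=57 (21 ε).
min D↑ (2 st, q0=0, F={1}): 0:7→1,e→1,i→1 1:7→1,e→1,i→1.
'7': run [15, 13] end={s1,s10,s13,s14,s16,s17,s2,s21,s22,s4,s7,s8,…} ∉↓L; 1/1 single-dels accept.
'e': run [15, 6] end={s10,s16,s21,s4,s7,s9} rej; 1/1 deletions ∈↓L.
'i': |S_i|=[15, 7] end={s10,s14,s16,s17,s21,s7,s9} ∉↓L; 1/1 del acc.
3 words, ⪯-incomp.

Antichain: [7, e, i].


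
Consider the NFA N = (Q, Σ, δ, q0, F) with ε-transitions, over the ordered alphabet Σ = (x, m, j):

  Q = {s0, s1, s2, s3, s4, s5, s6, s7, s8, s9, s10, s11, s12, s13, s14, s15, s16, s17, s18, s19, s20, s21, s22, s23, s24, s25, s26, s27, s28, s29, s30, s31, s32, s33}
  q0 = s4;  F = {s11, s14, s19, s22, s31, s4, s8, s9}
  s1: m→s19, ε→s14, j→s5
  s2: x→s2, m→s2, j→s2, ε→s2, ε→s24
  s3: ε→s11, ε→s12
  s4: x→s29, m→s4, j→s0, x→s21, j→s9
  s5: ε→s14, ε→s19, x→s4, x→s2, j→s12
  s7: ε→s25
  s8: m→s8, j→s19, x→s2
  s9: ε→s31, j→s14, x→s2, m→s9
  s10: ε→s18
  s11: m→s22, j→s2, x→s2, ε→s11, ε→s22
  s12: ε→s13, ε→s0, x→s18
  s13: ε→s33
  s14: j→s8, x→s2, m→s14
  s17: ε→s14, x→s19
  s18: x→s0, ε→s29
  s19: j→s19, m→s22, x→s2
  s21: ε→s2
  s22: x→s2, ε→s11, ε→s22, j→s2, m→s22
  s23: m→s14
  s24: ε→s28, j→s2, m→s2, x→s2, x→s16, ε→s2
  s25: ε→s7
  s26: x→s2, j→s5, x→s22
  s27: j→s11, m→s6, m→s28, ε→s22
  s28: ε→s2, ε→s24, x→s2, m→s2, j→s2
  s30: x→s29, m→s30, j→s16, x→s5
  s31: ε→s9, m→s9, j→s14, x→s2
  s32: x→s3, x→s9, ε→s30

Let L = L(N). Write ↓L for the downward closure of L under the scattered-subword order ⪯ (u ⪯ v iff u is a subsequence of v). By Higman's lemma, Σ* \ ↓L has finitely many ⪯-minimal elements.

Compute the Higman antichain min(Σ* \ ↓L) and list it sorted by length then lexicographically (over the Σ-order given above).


|Q|=34, |F|=8, |δ|=85 (28 ε).
min D↑ (7 st, q0=0, F={1}): 0:x→1,m→0,j→2 1:x→1,m→1,j→1 2:x→1,m→2,j→3 3:x→1,m→3,j→4 4:x→1,m→4,j→5 5:x→1,m→6,j→5 6:x→1,m→6,j→1.
'x': run [15, 6] end={s16,s2,s21,s24,s28,s29} ∉↓L; 1/1 single-dels accept.
'jjjjmj': run [15, 12, 9, 8, 7, 6, 4] end={s16,s2,s24,s28} — reject; 6/6 deletions ∈↓L.
2 obstructions.

A = [x, jjjjmj].


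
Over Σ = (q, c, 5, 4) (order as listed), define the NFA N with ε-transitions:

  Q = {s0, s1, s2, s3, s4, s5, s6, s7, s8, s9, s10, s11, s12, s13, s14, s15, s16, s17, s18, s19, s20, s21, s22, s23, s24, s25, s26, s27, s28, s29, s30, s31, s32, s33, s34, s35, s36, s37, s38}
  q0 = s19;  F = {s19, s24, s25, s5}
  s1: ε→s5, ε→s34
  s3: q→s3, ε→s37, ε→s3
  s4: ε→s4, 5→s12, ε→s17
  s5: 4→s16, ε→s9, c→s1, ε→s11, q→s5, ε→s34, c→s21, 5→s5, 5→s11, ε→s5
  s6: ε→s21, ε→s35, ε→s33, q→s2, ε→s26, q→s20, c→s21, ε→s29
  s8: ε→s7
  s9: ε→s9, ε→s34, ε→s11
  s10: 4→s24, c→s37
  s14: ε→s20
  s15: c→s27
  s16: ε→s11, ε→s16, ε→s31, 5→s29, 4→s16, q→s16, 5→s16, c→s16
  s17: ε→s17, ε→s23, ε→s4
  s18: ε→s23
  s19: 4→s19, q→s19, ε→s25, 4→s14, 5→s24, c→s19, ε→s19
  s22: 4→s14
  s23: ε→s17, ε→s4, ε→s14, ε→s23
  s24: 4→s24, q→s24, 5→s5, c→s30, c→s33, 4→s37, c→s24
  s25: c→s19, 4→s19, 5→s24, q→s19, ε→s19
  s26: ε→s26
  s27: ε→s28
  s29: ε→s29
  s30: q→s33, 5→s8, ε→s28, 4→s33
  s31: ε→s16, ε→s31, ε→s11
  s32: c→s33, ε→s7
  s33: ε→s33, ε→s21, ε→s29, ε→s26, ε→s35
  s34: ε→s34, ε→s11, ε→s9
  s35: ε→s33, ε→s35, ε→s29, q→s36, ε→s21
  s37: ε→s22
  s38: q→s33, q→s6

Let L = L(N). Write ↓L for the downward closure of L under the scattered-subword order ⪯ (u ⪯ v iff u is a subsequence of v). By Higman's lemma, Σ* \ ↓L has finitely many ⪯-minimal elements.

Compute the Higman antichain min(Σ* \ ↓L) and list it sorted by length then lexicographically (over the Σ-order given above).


min(Σ*\↓L) = [554].

|Q|=39, |F|=4, |δ|=98 (55 ε).
min D↑ (4 st, q0=0, F={3}): 0:q→0,c→0,5→1,4→0 1:q→1,c→1,5→2,4→1 2:q→2,c→2,5→2,4→3 3:q→3,c→3,5→3,4→3 [Hopcroft].
'554': |S_i|=[24, 22, 11, 4] end={s11,s16,s29,s31} — reject; 3/3 del acc.
1 minimals (antichain).


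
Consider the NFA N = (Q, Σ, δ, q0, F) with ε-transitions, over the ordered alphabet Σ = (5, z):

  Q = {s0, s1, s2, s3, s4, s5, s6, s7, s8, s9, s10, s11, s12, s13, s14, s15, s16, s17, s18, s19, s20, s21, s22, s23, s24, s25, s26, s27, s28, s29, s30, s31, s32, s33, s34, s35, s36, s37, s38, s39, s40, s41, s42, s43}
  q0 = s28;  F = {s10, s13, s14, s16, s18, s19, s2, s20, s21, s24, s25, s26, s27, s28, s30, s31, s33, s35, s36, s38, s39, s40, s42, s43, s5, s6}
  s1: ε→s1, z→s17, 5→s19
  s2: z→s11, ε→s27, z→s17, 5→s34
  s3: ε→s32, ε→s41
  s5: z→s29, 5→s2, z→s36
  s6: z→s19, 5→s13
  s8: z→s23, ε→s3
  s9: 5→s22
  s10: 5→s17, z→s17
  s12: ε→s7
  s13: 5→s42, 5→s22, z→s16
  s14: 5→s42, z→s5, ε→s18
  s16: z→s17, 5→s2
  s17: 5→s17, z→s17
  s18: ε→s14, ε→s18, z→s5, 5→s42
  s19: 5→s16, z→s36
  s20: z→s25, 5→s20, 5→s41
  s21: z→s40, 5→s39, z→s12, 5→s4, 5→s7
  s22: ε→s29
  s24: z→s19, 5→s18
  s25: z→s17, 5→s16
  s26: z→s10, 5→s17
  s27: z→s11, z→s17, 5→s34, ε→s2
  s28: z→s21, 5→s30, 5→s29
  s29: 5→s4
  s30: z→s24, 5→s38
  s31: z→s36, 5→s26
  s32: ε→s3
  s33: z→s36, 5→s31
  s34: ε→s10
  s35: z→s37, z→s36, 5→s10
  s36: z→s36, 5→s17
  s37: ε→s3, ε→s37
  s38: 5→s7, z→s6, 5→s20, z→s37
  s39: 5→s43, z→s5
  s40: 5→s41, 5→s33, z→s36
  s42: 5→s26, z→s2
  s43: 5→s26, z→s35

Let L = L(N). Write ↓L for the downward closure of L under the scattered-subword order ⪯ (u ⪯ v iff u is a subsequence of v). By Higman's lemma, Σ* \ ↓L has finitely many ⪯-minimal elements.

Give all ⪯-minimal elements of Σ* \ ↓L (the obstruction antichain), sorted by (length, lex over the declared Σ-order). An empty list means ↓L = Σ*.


|Q|=44, |F|=26, |δ|=87 (15 ε).
min D↑ (25 st, q0=0, F={23}): 0:5→1,z→2 1:5→3,z→4 2:5→5,z→6 3:5→7,z→8 4:5→9,z→10 5:5→11,z→12 6:5→13,z→14 7:5→7,z→15 8:5→16,z→10 9:5→17,z→12 10:5→18,z→14 11:5→19,z→20 12:5→21,z→14 13:5→22,z→14 14:5→23,z→14 15:5→18,z→23 16:5→17,z→18 17:5→19,z→21 18:5→21,z→23 19:5→23,z→24 20:5→24,z→14 21:5→24,z→23 22:5→19,z→14 23:5→23,z→23 24:5→23,z→23 (ε-aug+det+¬).
'zzz5': run [38, 34, 23, 10, 2] end={s17,s4} rej; 4/4 single-dels accept.
'555zz': |S_i|=[38, 34, 30, 17, 8, 2] end={s11,s17} rej; 5/5 single-dels accept.
'5zz5z': N↓-sim [38, 34, 26, 16, 8, 2] end={s11,s17} rej; 5/5 del acc.
'z5555': run [38, 34, 27, 19, 5, 1] end={s17} rej; 5/5 del acc.
'z5z5z': N↓-sim [38, 34, 27, 16, 7, 2] end={s11,s17} — reject; 5/5 del acc.
5 obstructions.

min(Σ*\↓L) = [zzz5, 555zz, 5zz5z, z5555, z5z5z].


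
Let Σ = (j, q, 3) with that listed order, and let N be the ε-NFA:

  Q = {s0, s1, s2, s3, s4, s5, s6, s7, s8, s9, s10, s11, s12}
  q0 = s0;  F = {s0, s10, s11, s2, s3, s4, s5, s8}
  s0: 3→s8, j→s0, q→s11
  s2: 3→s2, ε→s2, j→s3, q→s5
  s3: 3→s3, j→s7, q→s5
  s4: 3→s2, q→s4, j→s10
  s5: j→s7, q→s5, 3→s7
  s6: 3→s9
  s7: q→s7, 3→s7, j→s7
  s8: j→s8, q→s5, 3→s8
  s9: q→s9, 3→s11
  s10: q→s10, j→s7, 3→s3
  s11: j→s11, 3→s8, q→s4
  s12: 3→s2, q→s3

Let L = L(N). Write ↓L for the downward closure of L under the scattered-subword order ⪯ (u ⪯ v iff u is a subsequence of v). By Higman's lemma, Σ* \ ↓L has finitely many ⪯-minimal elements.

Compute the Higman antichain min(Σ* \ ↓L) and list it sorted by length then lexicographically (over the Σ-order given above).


Antichain: [3qj, 3q3, qqjj].

|Q|=13, |F|=8, |δ|=33 (1 ε).
min D↑ (9 st, q0=0, F={7}): 0:j→0,q→1,3→2 1:j→1,q→3,3→2 2:j→2,q→4,3→2 3:j→5,q→3,3→6 4:j→7,q→4,3→7 5:j→7,q→5,3→8 6:j→8,q→4,3→6 7:j→7,q→7,3→7 8:j→7,q→4,3→8 (ε-aug+det+¬).
'3qj': N↓-sim [9, 5, 2, 1] end={s7} rej; 3/3 deletions ∈↓L.
'3q3': |S_i|=[9, 5, 2, 1] end={s7} rej; 3/3 single-dels accept.
'qqjj': N↓-sim [9, 8, 6, 4, 1] end={s7} rej; 4/4 single-dels accept.
3 obstructions.


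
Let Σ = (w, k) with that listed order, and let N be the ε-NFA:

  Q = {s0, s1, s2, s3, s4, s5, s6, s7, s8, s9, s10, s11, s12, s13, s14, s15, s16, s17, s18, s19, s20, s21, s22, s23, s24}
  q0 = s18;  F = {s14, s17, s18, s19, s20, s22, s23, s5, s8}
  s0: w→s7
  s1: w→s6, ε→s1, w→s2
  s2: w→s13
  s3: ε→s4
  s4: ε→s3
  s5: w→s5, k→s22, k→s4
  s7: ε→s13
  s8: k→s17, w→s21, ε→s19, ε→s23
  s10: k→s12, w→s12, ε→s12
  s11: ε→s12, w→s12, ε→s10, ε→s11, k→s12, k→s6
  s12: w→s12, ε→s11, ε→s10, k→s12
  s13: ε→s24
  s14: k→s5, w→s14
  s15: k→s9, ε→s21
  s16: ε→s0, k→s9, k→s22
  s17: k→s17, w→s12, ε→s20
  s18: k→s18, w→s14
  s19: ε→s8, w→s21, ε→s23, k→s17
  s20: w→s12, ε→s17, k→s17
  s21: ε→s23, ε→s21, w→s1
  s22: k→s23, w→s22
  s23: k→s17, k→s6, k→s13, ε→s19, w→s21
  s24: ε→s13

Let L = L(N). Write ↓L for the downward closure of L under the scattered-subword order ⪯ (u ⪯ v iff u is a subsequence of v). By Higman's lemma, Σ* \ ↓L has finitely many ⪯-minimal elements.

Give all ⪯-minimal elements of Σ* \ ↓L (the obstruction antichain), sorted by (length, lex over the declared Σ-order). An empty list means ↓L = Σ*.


|Q|=25, |F|=9, |δ|=59 (23 ε).
min D↑ (7 st, q0=0, F={6}): 0:w→1,k→0 1:w→1,k→2 2:w→2,k→3 3:w→3,k→4 4:w→4,k→5 5:w→6,k→5 6:w→6,k→6 [Hopcroft].
'wkkkkw': N↓-sim [20, 19, 18, 17, 14, 8, 4] end={s10,s11,s12,s6} ∉↓L; 6/6 single-dels accept.
1 obstructions.

min(Σ*\↓L) = [wkkkkw].


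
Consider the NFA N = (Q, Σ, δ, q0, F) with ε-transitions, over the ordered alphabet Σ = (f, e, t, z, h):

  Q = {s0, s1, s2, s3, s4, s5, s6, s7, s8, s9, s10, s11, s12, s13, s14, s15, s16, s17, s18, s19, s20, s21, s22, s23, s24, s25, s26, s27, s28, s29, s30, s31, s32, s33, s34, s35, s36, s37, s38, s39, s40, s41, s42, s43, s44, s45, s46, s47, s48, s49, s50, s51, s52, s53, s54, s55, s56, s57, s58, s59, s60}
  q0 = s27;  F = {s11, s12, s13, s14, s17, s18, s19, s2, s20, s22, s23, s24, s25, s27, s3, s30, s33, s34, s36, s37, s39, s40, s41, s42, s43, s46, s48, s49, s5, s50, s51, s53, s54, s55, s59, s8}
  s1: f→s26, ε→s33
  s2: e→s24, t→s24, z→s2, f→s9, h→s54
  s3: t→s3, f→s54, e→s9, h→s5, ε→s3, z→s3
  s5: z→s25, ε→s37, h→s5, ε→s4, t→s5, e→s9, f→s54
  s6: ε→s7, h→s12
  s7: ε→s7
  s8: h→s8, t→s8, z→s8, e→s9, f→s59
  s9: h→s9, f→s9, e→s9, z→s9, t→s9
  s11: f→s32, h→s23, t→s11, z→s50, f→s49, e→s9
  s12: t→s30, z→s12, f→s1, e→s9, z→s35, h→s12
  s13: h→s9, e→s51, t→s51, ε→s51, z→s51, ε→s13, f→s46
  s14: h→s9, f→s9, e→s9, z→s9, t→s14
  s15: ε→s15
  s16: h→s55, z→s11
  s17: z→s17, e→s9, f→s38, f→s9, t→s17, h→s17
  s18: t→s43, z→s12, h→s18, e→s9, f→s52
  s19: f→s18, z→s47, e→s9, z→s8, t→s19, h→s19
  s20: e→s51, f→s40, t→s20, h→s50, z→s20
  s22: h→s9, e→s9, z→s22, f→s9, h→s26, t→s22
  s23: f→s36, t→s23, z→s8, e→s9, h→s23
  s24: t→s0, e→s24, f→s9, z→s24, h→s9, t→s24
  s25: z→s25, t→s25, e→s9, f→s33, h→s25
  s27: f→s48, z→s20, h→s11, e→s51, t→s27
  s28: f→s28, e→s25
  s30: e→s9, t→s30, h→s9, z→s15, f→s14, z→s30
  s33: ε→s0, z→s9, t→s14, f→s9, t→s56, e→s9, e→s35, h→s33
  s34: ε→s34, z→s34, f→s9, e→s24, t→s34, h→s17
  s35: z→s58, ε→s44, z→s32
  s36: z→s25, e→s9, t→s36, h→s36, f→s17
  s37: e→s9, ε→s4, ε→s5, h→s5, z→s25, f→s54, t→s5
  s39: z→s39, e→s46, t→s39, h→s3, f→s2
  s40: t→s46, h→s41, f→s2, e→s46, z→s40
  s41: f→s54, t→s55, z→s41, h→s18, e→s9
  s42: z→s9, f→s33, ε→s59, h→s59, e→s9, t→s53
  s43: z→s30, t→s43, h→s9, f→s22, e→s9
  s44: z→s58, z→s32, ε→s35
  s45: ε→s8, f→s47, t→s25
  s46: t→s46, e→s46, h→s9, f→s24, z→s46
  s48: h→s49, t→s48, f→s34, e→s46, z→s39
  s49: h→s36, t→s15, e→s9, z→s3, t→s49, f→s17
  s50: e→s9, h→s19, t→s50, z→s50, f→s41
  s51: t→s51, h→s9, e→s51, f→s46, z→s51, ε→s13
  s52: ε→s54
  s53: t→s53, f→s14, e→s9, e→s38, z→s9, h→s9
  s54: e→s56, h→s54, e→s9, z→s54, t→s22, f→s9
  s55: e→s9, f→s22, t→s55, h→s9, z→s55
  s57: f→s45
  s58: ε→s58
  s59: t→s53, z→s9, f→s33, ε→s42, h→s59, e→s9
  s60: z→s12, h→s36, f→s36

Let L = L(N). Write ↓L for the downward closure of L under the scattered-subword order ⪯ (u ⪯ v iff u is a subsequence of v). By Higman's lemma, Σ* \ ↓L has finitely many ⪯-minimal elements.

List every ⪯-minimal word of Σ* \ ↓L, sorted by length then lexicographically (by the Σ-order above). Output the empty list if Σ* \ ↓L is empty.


min(Σ*\↓L) = [eh, he, fff, zfth, hhzfz].

|Q|=61, |F|=36, |δ|=234 (21 ε).
min D↑ (34 st, q0=0, F={9}): 0:f→1,e→2,t→0,z→3,h→4 1:f→5,e→6,t→1,z→7,h→8 2:f→6,e→2,t→2,z→2,h→9 3:f→10,e→2,t→3,z→3,h→11 4:f→8,e→9,t→4,z→11,h→12 5:f→9,e→13,t→5,z→5,h→14 6:f→13,e→6,t→6,z→6,h→9 7:f→15,e→6,t→7,z→7,h→16 8:f→14,e→9,t→8,z→16,h→17 9:f→9,e→9,t→9,z→9,h→9 10:f→15,e→6,t→6,z→10,h→18 11:f→18,e→9,t→11,z→11,h→19 12:f→17,e→9,t→12,z→20,h→12 13:f→9,e→13,t→13,z→13,h→9 14:f→9,e→9,t→14,z→14,h→14 15:f→9,e→13,t→13,z→15,h→21 16:f→21,e→9,t→16,z→16,h→22 17:f→14,e→9,t→17,z→23,h→17 18:f→21,e→9,t→24,z→18,h→25 19:f→25,e→9,t→19,z→20,h→19 20:f→26,e→9,t→20,z→20,h→20 21:f→9,e→9,t→27,z→21,h→21 22:f→21,e→9,t→22,z→23,h→22 23:f→28,e→9,t→23,z→23,h→23 24:f→27,e→9,t→24,z→24,h→9 25:f→21,e→9,t→29,z→30,h→25 26:f→28,e→9,t→31,z→9,h→26 27:f→9,e→9,t→27,z→27,h→9 28:f→9,e→9,t→32,z→9,h→28 29:f→27,e→9,t→29,z→33,h→9 30:f→28,e→9,t→33,z→30,h→30 31:f→32,e→9,t→31,z→9,h→9 32:f→9,e→9,t→32,z→9,h→9 33:f→32,e→9,t→33,z→33,h→9 [Hopcroft].
'eh': run [50, 12, 1] end={s9} rej; 2/2 del acc.
'he': |S_i|=[50, 39, 7] end={s32,s35,s38,s44,s56,s58,s9} — reject; 2/2 del acc.
'fff': N↓-sim [50, 40, 19, 3] end={s26,s38,s9} rej; 3/3 single-dels accept.
'zfth': |S_i|=[50, 44, 29, 14, 2] end={s26,s9} ∉↓L; 4/4 del acc.
'hhzfz': N↓-sim [50, 39, 33, 24, 15, 3] end={s32,s58,s9} rej; 5/5 deletions ∈↓L.
5 minimals (antichain).


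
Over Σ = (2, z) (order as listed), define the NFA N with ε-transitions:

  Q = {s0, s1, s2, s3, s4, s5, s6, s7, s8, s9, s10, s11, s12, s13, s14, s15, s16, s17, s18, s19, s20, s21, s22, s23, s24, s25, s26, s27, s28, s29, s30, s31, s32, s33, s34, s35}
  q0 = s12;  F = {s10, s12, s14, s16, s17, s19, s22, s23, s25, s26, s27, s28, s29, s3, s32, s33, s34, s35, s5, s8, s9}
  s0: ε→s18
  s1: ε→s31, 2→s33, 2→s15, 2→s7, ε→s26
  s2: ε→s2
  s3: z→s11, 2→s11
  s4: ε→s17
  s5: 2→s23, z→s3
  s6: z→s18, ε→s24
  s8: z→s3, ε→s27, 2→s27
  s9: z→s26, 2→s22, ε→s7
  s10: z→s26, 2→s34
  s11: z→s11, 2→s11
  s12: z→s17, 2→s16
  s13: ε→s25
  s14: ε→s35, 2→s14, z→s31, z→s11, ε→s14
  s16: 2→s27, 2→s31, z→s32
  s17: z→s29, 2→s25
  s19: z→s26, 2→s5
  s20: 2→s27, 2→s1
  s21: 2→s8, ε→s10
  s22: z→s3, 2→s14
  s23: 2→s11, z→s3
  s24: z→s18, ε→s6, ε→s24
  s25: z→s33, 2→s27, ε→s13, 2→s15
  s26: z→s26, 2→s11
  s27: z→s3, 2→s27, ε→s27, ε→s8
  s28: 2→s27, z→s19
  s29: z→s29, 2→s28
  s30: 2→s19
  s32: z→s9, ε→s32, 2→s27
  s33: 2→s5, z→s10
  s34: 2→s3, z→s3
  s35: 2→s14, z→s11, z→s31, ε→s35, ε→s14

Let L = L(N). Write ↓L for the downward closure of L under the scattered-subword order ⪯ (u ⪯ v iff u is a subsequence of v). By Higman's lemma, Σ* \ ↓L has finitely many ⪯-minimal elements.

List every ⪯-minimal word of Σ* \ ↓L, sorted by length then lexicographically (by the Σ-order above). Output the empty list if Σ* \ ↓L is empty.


|Q|=36, |F|=21, |δ|=77 (20 ε).
min D↑ (20 st, q0=0, F={11}): 0:2→1,z→2 1:2→3,z→4 2:2→5,z→6 3:2→3,z→7 4:2→3,z→8 5:2→3,z→9 6:2→10,z→6 7:2→11,z→11 8:2→12,z→13 9:2→14,z→15 10:2→3,z→16 11:2→11,z→11 12:2→17,z→7 13:2→11,z→13 14:2→18,z→7 15:2→19,z→13 16:2→14,z→13 17:2→17,z→11 18:2→11,z→7 19:2→7,z→7 (ε-aug+det+¬).
'22z2': run [26, 23, 12, 3, 1] end={s11} ∉↓L; 4/4 del acc.
'22zz': |S_i|=[26, 23, 12, 3, 1] end={s11} — reject; 4/4 single-dels accept.
'2zzz2': run [26, 23, 18, 11, 4, 1] end={s11} rej; 5/5 deletions ∈↓L.
'2zz22z': |S_i|=[26, 23, 18, 11, 7, 5, 2] end={s11,s31} — reject; 6/6 del acc.
'z2z222': N↓-sim [26, 24, 19, 10, 5, 3, 1] end={s11} — reject; 6/6 del acc.
'zz2zz2': N↓-sim [26, 24, 19, 14, 7, 3, 1] end={s11} — reject; 6/6 deletions ∈↓L.
6 obstructions.

A = [22z2, 22zz, 2zzz2, 2zz22z, z2z222, zz2zz2].


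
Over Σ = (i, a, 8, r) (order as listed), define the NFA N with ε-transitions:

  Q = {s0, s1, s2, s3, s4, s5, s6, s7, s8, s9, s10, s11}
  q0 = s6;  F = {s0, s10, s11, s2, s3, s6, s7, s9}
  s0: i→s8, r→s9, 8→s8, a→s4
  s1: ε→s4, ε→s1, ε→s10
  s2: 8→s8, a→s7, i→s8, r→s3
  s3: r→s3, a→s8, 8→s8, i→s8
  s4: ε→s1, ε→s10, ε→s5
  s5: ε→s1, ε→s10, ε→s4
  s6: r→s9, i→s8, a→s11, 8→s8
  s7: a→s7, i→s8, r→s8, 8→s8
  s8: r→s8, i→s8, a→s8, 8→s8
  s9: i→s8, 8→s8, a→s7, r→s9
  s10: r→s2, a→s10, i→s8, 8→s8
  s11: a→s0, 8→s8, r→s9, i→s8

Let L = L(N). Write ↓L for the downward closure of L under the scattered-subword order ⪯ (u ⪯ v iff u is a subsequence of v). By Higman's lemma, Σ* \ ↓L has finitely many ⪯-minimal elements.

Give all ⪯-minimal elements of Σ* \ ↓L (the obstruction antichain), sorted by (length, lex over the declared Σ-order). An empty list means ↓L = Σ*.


|Q|=12, |F|=8, |δ|=45 (9 ε).
min D↑ (9 st, q0=0, F={1}): 0:i→1,a→2,8→1,r→3 1:i→1,a→1,8→1,r→1 2:i→1,a→4,8→1,r→3 3:i→1,a→5,8→1,r→3 4:i→1,a→6,8→1,r→3 5:i→1,a→5,8→1,r→1 6:i→1,a→6,8→1,r→7 7:i→1,a→5,8→1,r→8 8:i→1,a→1,8→1,r→8.
'i': run [12, 1] end={s8} ∉↓L; 1/1 single-dels accept.
'8': run [12, 1] end={s8} rej; 1/1 deletions ∈↓L.
'rar': |S_i|=[12, 5, 2, 1] end={s8} — reject; 3/3 single-dels accept.
'aaarra': N↓-sim [12, 11, 10, 8, 4, 2, 1] end={s8} — reject; 6/6 del acc.
4 obstructions.

Antichain: [i, 8, rar, aaarra].


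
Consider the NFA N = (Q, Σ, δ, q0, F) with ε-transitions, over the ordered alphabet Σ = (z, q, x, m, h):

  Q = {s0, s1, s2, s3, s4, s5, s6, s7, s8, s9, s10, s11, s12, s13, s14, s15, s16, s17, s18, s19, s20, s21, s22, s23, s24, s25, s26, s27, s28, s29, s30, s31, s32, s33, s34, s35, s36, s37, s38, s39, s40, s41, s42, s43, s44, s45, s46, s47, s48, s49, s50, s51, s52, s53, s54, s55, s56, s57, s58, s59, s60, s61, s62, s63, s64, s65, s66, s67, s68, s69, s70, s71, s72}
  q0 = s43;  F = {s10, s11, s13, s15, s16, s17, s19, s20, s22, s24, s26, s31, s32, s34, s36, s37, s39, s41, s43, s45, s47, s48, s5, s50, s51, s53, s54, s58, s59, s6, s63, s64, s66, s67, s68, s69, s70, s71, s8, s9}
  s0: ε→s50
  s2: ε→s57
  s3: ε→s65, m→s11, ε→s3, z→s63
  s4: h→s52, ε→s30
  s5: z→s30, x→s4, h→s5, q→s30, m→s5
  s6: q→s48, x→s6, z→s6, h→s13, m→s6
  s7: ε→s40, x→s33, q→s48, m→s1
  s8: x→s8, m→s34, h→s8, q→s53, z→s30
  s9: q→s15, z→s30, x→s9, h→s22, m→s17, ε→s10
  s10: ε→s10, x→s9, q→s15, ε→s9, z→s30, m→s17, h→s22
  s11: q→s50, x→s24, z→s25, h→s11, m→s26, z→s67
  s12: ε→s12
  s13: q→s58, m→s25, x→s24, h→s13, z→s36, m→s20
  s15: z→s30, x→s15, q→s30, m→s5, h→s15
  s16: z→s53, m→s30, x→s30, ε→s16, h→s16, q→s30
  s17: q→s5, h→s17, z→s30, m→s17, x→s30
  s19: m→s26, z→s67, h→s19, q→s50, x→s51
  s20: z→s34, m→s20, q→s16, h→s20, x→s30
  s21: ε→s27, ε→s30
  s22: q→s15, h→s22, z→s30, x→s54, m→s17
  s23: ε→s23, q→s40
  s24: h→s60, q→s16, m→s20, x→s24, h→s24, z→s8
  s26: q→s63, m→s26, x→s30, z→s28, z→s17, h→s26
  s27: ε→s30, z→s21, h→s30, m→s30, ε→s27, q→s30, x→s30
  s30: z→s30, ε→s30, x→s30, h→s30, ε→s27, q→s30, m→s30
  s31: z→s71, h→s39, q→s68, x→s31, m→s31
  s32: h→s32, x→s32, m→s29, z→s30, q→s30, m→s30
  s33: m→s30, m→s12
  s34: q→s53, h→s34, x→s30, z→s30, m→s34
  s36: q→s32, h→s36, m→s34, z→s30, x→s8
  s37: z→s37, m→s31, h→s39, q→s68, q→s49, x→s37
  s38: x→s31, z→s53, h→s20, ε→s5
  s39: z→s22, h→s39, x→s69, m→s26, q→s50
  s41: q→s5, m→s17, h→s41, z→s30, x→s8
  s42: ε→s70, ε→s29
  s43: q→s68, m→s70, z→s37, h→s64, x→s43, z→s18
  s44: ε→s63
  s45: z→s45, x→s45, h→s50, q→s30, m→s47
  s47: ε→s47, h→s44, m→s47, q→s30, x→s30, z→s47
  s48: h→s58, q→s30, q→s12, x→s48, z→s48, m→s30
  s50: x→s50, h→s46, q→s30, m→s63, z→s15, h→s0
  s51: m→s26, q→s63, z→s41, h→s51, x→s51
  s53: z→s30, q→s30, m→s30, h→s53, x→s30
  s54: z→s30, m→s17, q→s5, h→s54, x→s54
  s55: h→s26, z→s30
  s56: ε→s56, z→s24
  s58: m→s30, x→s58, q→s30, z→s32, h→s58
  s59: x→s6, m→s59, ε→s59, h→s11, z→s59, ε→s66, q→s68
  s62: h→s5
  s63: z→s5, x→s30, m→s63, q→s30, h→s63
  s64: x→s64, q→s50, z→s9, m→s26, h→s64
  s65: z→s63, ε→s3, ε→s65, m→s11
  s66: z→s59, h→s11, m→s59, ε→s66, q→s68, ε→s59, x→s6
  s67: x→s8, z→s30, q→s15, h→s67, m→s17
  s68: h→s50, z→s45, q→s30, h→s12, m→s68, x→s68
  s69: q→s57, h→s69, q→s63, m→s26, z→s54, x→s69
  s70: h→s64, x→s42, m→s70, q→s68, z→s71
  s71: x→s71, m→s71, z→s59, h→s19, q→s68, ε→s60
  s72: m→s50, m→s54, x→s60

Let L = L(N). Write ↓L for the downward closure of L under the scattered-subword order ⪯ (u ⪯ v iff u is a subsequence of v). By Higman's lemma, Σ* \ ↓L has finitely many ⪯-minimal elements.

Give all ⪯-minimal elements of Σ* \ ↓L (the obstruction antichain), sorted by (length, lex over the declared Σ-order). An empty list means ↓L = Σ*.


|Q|=73, |F|=40, |δ|=273 (31 ε).
min D↑ (39 st, q0=0, F={8}): 0:z→1,q→2,x→0,m→3,h→4 1:z→1,q→2,x→1,m→5,h→6 2:z→7,q→8,x→2,m→2,h→9 3:z→10,q→2,x→3,m→3,h→4 4:z→11,q→9,x→4,m→12,h→4 5:z→10,q→2,x→5,m→5,h→6 6:z→13,q→9,x→14,m→12,h→6 7:z→7,q→8,x→7,m→15,h→9 8:z→8,q→8,x→8,m→8,h→8 9:z→16,q→8,x→9,m→17,h→9 10:z→18,q→2,x→10,m→10,h→19 11:z→8,q→16,x→11,m→20,h→13 12:z→20,q→17,x→8,m→12,h→12 13:z→8,q→16,x→21,m→20,h→13 14:z→21,q→17,x→14,m→12,h→14 15:z→15,q→8,x→8,m→15,h→17 16:z→8,q→8,x→16,m→22,h→16 17:z→22,q→8,x→8,m→17,h→17 18:z→18,q→2,x→23,m→18,h→24 19:z→25,q→9,x→26,m→12,h→19 20:z→8,q→22,x→8,m→20,h→20 21:z→8,q→22,x→21,m→20,h→21 22:z→8,q→8,x→8,m→22,h→22 23:z→23,q→27,x→23,m→23,h→28 24:z→25,q→9,x→29,m→12,h→24 25:z→8,q→16,x→30,m→20,h→25 26:z→31,q→17,x→26,m→12,h→26 27:z→27,q→8,x→27,m→8,h→32 28:z→33,q→32,x→29,m→34,h→28 29:z→30,q→35,x→29,m→34,h→29 30:z→8,q→36,x→30,m→37,h→30 31:z→8,q→22,x→30,m→20,h→31 32:z→38,q→8,x→32,m→8,h→32 33:z→8,q→38,x→30,m→37,h→33 34:z→37,q→35,x→8,m→34,h→34 35:z→36,q→8,x→8,m→8,h→35 36:z→8,q→8,x→8,m→8,h→36 37:z→8,q→36,x→8,m→37,h→37 38:z→8,q→8,x→38,m→8,h→38 [Hopcroft].
'qq': |S_i|=[57, 24, 4] end={s12,s21,s27,s30} rej; 2/2 single-dels accept.
'hzz': N↓-sim [57, 42, 22, 3] end={s21,s27,s30} ∉↓L; 3/3 single-dels accept.
'hmx': N↓-sim [57, 42, 16, 5] end={s21,s27,s30,s4,s52} rej; 3/3 single-dels accept.
'qzmx': N↓-sim [57, 24, 20, 10, 5] end={s21,s27,s30,s4,s52} — reject; 4/4 del acc.
'zhxqx': |S_i|=[57, 53, 39, 29, 10, 5] end={s21,s27,s30,s4,s52} ∉↓L; 5/5 deletions ∈↓L.
'mzzxqm': |S_i|=[57, 53, 46, 39, 31, 10, 4] end={s21,s27,s29,s30} ∉↓L; 6/6 deletions ∈↓L.
6 minimals (antichain).

Antichain: [qq, hzz, hmx, qzmx, zhxqx, mzzxqm].


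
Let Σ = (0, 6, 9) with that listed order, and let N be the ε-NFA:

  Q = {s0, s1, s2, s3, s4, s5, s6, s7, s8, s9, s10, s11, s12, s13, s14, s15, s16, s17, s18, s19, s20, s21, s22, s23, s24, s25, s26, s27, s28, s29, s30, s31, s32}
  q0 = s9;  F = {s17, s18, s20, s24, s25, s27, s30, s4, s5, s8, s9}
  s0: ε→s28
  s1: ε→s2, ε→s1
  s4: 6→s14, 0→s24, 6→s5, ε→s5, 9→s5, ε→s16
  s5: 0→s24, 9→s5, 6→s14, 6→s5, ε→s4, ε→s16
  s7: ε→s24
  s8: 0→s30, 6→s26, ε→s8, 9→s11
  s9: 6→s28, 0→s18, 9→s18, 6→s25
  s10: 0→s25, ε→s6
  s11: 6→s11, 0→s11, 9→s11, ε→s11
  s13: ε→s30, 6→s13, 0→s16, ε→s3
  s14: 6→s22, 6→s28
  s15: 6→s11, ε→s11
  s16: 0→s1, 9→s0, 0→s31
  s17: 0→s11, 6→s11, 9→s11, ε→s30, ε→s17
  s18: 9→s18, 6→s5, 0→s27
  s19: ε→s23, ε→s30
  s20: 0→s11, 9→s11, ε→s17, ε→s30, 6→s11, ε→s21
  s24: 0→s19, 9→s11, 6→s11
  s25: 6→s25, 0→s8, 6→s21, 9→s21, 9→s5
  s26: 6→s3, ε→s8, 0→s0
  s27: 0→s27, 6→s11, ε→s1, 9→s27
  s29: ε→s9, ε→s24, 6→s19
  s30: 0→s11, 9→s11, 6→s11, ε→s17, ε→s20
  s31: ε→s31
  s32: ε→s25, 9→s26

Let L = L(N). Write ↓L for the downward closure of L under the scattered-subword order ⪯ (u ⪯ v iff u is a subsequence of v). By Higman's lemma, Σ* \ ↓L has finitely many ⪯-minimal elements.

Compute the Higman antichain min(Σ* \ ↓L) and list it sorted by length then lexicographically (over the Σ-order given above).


|Q|=33, |F|=11, |δ|=83 (29 ε).
min D↑ (9 st, q0=0, F={6}): 0:0→1,6→2,9→1 1:0→3,6→4,9→1 2:0→5,6→2,9→4 3:0→3,6→6,9→3 4:0→7,6→4,9→4 5:0→8,6→5,9→6 6:0→6,6→6,9→6 7:0→8,6→6,9→6 8:0→6,6→6,9→6 [Hopcroft].
'006': |S_i|=[25, 23, 14, 1] end={s11} ∉↓L; 3/3 del acc.
'609': |S_i|=[25, 22, 16, 1] end={s11} ∉↓L; 3/3 deletions ∈↓L.
'906': |S_i|=[25, 20, 12, 1] end={s11} rej; 3/3 del acc.
'6000': N↓-sim [25, 22, 16, 9, 1] end={s11} — reject; 4/4 del acc.
4 obstructions.

A = [006, 609, 906, 6000].


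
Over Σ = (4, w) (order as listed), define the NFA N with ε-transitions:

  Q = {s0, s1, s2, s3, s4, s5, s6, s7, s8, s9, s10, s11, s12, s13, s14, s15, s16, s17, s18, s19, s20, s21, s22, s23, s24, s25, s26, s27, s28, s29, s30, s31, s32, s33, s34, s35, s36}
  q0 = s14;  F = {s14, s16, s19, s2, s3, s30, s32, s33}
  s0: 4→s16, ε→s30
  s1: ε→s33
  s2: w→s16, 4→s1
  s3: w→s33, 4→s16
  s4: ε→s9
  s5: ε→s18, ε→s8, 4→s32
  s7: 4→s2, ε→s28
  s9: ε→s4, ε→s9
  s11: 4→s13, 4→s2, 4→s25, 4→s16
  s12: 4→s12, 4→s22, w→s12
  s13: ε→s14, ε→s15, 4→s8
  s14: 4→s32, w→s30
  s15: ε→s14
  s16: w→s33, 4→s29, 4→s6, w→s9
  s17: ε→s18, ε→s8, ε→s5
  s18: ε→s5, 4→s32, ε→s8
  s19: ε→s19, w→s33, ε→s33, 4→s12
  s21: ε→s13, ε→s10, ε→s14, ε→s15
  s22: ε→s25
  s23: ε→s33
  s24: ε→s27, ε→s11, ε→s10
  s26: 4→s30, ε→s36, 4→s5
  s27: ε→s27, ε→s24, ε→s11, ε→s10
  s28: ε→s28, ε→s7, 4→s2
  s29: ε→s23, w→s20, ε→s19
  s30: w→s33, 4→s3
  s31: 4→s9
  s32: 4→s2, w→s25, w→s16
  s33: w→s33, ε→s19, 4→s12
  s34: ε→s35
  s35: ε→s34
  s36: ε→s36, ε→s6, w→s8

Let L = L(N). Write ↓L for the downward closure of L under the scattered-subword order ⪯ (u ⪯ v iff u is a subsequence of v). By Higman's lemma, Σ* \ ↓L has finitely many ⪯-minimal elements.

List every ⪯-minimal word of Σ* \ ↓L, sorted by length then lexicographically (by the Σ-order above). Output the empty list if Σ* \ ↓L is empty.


min(Σ*\↓L) = [ww4, 4444, 4w44].

|Q|=37, |F|=8, |δ|=78 (41 ε).
min D↑ (8 st, q0=0, F={7}): 0:4→1,w→2 1:4→3,w→4 2:4→5,w→6 3:4→6,w→4 4:4→6,w→6 5:4→4,w→6 6:4→7,w→6 7:4→7,w→7 (ε-aug+det+¬).
'ww4': N↓-sim [18, 14, 8, 3] end={s12,s22,s25} ∉↓L; 3/3 del acc.
'4444': N↓-sim [18, 16, 14, 10, 3] end={s12,s22,s25} ∉↓L; 4/4 single-dels accept.
'4w44': |S_i|=[18, 16, 12, 9, 3] end={s12,s22,s25} — reject; 4/4 single-dels accept.
3 minimals (antichain).


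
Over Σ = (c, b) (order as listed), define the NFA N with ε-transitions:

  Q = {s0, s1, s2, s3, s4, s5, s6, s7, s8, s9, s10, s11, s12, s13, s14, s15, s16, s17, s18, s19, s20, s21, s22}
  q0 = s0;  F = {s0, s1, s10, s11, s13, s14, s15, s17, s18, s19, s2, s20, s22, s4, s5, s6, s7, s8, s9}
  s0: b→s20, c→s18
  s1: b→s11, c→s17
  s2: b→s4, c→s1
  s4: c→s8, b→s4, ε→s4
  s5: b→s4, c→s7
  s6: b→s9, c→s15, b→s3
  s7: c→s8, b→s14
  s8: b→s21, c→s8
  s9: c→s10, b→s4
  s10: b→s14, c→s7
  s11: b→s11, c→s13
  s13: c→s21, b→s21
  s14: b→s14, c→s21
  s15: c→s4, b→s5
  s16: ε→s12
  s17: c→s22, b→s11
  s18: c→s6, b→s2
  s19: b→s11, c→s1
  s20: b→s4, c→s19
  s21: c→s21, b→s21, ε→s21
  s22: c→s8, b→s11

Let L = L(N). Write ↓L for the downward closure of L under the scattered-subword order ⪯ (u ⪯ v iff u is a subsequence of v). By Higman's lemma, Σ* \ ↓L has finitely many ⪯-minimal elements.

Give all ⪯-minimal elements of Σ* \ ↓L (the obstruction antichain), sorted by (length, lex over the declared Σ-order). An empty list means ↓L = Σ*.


min(Σ*\↓L) = [bbcb, bcbcc, cccccb, ccbcbc].

|Q|=23, |F|=19, |δ|=44 (3 ε).
min D↑ (20 st, q0=0, F={16}): 0:c→1,b→2 1:c→3,b→4 2:c→5,b→6 3:c→7,b→8 4:c→9,b→6 5:c→9,b→10 6:c→11,b→6 7:c→6,b→12 8:c→13,b→6 9:c→14,b→10 10:c→15,b→10 11:c→11,b→16 12:c→17,b→6 13:c→17,b→18 14:c→19,b→10 15:c→16,b→16 16:c→16,b→16 17:c→11,b→18 18:c→16,b→18 19:c→11,b→10.
'bbcb': run [21, 17, 6, 3, 1] end={s21} ∉↓L; 4/4 deletions ∈↓L.
'bcbcc': N↓-sim [21, 17, 11, 4, 2, 1] end={s21} — reject; 5/5 del acc.
'cccccb': |S_i|=[21, 19, 16, 12, 8, 3, 1] end={s21} rej; 6/6 del acc.
'ccbcbc': N↓-sim [21, 19, 16, 11, 6, 2, 1] end={s21} rej; 6/6 del acc.
4 obstructions.


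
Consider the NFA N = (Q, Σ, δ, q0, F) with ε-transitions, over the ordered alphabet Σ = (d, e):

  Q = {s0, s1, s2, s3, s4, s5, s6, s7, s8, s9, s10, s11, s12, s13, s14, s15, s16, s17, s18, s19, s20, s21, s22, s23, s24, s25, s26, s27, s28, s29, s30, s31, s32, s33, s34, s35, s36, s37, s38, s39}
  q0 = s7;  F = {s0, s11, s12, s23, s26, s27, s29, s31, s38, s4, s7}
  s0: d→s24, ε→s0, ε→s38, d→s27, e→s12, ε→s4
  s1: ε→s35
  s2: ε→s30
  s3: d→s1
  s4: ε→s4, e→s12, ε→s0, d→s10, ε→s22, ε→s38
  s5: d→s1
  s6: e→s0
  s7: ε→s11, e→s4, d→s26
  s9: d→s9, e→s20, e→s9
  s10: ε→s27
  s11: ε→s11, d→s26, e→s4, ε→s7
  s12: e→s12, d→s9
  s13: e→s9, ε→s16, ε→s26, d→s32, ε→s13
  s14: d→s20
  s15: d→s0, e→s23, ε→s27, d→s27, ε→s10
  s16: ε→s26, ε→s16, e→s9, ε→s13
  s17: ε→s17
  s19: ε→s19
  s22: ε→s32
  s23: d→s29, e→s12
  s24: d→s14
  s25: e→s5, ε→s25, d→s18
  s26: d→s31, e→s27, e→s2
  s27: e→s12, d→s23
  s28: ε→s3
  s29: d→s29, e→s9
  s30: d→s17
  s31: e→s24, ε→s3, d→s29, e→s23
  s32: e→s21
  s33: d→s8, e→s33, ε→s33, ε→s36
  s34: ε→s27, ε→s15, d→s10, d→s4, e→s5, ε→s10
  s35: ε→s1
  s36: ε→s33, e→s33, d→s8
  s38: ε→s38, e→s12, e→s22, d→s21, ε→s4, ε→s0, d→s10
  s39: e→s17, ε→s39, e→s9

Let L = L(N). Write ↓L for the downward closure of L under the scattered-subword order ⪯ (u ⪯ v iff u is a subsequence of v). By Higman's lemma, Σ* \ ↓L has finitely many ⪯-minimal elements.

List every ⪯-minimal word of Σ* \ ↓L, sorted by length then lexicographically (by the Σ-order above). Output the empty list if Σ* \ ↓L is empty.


min(Σ*\↓L) = [eed, ddde].

|Q|=40, |F|=11, |δ|=92 (38 ε).
min D↑ (9 st, q0=0, F={8}): 0:d→1,e→2 1:d→3,e→4 2:d→4,e→5 3:d→6,e→7 4:d→7,e→5 5:d→8,e→5 6:d→6,e→8 7:d→6,e→5 8:d→8,e→8 [Hopcroft].
'eed': N↓-sim [25, 18, 6, 2] end={s20,s9} ∉↓L; 3/3 deletions ∈↓L.
'ddde': |S_i|=[25, 18, 12, 6, 2] end={s20,s9} ∉↓L; 4/4 deletions ∈↓L.
2 words, ⪯-incomp.


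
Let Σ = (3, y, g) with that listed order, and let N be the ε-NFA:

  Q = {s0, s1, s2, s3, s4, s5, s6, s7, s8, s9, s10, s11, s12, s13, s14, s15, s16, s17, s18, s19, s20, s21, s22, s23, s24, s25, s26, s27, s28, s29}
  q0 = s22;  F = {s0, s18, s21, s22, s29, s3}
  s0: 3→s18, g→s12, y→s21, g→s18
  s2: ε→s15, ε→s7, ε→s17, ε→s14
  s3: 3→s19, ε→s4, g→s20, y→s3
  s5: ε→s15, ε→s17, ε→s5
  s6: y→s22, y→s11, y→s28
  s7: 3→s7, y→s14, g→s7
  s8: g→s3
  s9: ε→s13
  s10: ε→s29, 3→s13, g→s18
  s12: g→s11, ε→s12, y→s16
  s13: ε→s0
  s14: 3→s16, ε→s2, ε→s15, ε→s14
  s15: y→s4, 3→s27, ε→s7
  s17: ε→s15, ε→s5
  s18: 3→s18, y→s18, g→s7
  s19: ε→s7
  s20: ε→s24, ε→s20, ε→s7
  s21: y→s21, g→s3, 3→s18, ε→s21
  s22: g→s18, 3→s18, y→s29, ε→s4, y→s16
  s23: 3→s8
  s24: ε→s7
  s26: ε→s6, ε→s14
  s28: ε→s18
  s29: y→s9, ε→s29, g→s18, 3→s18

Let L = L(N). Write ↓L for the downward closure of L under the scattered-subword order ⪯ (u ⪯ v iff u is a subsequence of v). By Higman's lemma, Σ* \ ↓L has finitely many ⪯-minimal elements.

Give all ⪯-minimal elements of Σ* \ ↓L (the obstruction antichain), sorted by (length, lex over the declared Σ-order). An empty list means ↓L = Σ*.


|Q|=30, |F|=6, |δ|=64 (29 ε).
min D↑ (7 st, q0=0, F={3}): 0:3→1,y→2,g→1 1:3→1,y→1,g→3 2:3→1,y→4,g→1 3:3→3,y→3,g→3 4:3→1,y→5,g→1 5:3→1,y→5,g→6 6:3→3,y→6,g→3 [Hopcroft].
'3g': |S_i|=[22, 11, 9] end={s14,s15,s16,s17,s2,s27,s4,s5,s7} rej; 2/2 single-dels accept.
'gg': |S_i|=[22, 16, 12] end={s11,s14,s15,s16,s17,s2,s20,s24,s27,s4,s5,s7} ∉↓L; 2/2 deletions ∈↓L.
'yyyg3': |S_i|=[22, 21, 20, 15, 13, 10] end={s14,s15,s16,s17,s19,s2,s27,s4,s5,s7} — reject; 5/5 del acc.
3 minimals (antichain).

Antichain: [3g, gg, yyyg3].


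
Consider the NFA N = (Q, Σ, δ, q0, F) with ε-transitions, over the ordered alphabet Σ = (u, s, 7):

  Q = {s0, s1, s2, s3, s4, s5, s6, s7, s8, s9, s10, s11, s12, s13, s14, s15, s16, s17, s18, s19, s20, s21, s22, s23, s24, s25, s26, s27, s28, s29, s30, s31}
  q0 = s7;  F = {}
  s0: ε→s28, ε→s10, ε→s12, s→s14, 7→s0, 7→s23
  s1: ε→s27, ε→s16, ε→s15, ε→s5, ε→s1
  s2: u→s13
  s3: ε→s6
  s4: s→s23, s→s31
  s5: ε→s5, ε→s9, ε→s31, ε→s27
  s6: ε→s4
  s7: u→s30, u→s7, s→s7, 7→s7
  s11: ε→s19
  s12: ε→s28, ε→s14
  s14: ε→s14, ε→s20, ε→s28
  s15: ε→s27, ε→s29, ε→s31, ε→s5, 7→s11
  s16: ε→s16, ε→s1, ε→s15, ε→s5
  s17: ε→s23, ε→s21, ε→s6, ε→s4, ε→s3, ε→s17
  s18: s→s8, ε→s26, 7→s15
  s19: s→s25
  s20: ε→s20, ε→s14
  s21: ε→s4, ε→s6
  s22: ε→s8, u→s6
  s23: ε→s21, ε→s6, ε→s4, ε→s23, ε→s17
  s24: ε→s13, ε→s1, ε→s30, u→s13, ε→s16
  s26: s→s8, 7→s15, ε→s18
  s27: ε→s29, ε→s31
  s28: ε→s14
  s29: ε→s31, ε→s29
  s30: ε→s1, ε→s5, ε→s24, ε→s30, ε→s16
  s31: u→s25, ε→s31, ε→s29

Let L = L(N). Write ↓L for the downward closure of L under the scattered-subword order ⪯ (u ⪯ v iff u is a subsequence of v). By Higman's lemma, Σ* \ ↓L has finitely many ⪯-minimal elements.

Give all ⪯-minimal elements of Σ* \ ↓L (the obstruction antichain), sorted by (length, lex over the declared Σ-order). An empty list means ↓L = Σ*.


|Q|=32, |F|=0, |δ|=81 (62 ε).
min D↑ (1 st, q0=0, F={0}): 0:u→0,s→0,7→0.
ε ∈ L(D↑) — L = ∅.

Antichain: [ε].
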